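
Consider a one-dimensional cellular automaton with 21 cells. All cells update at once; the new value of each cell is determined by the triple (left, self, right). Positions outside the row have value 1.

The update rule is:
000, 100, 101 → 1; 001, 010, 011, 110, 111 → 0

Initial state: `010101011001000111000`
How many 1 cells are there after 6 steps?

101010100100110000110
010101010010001110001
101010101001100001100
010101010100011100010
101010101011000011001
010101010100111000100
count of 1: 9

9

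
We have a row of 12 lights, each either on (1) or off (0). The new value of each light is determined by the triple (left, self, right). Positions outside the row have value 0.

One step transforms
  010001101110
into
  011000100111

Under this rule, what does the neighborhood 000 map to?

At position 3 the neighborhood is 000; the next row has 0 there.

0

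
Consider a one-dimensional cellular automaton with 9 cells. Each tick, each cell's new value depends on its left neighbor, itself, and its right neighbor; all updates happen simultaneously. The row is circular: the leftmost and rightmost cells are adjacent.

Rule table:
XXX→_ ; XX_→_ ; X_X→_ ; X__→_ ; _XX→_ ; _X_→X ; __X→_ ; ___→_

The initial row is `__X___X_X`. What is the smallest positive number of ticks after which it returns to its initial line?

__X___X_X

1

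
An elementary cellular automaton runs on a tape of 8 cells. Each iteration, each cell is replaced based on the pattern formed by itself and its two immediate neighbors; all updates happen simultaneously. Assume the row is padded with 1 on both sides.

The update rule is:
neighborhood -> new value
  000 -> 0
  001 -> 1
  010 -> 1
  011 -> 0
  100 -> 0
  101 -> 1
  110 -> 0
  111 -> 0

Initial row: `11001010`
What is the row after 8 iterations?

00011111
00100000
01100001
10000010
00000111
00001000
00011001
00100010

00100010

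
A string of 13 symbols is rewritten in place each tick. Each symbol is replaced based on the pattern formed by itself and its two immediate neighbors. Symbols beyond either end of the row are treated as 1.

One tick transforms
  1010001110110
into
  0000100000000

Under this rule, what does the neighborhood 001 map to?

0

At position 5 the neighborhood is 001; the next row has 0 there.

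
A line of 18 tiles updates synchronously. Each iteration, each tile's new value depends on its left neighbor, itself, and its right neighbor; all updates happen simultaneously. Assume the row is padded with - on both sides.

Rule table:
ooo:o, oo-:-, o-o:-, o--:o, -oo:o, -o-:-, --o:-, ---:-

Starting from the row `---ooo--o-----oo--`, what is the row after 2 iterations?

---o---o--o------o

---oo-o--o----o-o-
---o---o--o------o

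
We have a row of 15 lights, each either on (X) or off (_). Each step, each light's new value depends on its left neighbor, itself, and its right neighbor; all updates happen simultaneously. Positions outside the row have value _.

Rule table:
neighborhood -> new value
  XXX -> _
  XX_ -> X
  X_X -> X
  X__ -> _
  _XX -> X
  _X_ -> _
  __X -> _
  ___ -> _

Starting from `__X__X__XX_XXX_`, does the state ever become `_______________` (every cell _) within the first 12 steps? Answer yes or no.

no

________XXXX_X_
________X__XX__
___________XX__
___________XX__  (fixed point — unchanged through step 12)
step 12 is ___________XX__, still not uniform _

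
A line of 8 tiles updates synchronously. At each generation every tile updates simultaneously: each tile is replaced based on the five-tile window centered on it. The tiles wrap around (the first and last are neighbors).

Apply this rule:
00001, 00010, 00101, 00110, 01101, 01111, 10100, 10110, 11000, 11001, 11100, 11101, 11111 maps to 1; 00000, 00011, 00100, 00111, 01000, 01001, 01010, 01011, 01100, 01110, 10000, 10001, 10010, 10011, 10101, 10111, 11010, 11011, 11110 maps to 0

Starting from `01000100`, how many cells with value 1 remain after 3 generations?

2

generation 1: 10001000
generation 2: 00010001
generation 3: 00100010
count of 1: 2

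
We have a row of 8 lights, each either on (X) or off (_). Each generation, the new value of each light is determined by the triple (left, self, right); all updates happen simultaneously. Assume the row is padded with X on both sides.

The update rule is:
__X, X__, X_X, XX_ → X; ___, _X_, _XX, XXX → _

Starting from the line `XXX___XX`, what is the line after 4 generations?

__XX_X__
XX_XX_XX
_XX_XX__
X_XX_XXX

X_XX_XXX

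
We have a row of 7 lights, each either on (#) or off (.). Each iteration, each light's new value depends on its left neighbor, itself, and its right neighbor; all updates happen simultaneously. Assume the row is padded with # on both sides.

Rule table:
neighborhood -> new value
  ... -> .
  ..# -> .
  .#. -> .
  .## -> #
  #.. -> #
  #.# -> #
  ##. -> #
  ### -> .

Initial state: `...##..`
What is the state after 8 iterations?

.##....

#..###.
##.#.##
.##.##.
#######
.......
#......
##.....
.##....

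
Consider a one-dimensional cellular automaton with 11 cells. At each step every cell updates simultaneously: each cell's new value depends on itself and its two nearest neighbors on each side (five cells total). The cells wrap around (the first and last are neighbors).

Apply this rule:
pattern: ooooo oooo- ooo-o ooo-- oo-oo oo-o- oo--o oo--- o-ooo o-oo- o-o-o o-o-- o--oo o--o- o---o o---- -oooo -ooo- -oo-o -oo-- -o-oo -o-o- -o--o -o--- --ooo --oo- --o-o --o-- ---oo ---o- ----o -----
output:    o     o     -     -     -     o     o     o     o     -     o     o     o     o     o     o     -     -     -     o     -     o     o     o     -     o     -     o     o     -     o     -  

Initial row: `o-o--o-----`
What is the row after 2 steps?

-ooooooo-o-
o--oooo-ooo

o--oooo-ooo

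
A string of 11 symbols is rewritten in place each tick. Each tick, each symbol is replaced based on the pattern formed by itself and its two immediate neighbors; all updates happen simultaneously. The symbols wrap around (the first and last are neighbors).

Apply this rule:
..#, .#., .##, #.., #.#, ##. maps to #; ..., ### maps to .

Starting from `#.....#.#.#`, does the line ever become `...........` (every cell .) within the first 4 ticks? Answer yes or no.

no

tick 1: ##...######
tick 2: .##.##.....
tick 3: #######....
tick 4: #.....##..#
tick 4 is #.....##..#, still not uniform .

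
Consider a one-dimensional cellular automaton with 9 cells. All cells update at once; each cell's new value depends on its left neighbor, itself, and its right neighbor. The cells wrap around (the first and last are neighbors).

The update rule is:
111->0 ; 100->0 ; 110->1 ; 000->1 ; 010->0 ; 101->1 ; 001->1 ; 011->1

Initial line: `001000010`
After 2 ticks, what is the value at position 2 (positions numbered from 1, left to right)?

1

110011100
110110101
position 2 holds 1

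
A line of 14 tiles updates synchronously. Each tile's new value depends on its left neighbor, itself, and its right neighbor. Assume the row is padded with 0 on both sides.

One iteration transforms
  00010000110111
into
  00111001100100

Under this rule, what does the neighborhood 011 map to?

At position 8 the neighborhood is 011; the next row has 1 there.

1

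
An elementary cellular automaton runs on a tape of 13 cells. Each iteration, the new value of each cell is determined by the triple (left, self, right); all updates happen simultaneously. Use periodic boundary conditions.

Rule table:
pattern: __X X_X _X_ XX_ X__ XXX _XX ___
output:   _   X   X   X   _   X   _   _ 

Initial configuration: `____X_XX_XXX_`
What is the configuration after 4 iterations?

_______XX_XX_

____XX_XX_XX_
_____XX_XX_X_
______XX_XXX_
_______XX_XX_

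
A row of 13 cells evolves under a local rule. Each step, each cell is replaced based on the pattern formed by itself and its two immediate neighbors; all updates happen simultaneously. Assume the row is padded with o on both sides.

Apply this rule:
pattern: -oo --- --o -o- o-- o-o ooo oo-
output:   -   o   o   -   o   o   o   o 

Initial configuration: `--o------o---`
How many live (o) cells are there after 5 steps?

oo-oooooo-ooo
ooo-oooooo-oo
oooo-oooooo-o
ooooo-oooooo-
oooooo-oooooo
count of o: 12

12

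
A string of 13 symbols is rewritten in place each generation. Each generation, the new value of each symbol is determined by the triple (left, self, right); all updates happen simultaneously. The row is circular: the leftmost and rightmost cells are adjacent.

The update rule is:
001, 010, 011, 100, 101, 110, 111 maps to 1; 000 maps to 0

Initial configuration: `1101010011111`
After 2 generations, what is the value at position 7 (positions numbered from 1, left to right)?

1111111111111
1111111111111
position 7 holds 1

1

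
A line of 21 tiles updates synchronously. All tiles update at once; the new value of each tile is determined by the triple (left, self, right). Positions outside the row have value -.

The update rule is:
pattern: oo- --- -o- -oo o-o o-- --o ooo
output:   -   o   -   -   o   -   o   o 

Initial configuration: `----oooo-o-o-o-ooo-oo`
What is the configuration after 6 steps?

step 1: oooo-oo-o-o-o-o-o-o--
step 2: -oo-o--o-o-o-o-o-o--o
step 3: o--o--o-o-o-o-o-o--o-
step 4: --o--o-o-o-o-o-o--o--
step 5: oo--o-o-o-o-o-o--o--o
step 6: ---o-o-o-o-o-o--o--o-

---o-o-o-o-o-o--o--o-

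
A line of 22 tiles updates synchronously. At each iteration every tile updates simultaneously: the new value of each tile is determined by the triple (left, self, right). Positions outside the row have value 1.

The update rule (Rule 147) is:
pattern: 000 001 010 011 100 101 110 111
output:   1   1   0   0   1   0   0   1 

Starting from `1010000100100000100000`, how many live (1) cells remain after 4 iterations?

12

0001111011011111011111
1110110000001110001111
1100001111110101110111
1011110111100000100011
count of 1: 12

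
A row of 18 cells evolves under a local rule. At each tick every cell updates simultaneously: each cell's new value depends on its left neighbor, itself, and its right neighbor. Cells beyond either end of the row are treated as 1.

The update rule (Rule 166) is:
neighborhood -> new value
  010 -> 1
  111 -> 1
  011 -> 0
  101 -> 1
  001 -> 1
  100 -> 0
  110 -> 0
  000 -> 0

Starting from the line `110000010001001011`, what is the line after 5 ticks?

001100110111011111

100000110011011101
000001000100101010
000011001101111111
000100010010111111
001100110111011111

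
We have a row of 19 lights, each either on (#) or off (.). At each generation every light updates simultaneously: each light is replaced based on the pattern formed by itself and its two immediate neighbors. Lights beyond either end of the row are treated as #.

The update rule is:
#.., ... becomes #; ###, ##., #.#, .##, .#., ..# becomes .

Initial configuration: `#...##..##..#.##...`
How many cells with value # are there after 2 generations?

8

generation 1: .##...#...#.....##.
generation 2: ...##..##..####....
count of #: 8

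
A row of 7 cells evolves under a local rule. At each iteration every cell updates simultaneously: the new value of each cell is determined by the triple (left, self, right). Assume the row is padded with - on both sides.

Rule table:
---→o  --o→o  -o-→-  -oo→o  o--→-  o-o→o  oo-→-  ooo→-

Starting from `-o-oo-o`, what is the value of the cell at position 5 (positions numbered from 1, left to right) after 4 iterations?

o-oo-o-
-oo-o--
oo-o--o
o-o--o-
position 5 holds -

-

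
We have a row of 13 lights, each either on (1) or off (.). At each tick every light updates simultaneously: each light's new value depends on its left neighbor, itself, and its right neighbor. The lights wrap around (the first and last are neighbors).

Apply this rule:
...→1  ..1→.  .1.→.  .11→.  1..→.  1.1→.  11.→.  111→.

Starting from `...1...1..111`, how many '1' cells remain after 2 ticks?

.1...1.......
...1...111111
count of 1: 7

7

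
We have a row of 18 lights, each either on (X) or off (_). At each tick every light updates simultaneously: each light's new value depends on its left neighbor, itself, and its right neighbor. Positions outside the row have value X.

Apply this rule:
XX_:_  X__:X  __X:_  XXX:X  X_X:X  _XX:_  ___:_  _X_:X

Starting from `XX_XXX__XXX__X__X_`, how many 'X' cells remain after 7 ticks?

tick 1: X_X_X_X__X_X_XX_XX
tick 2: _XXXXXXX_XXXX__X_X
tick 3: X_XXXXX_X_XX_X_XX_
tick 4: _X_XXX_XXX__XXX__X
tick 5: XXX_X_X_X_X__X_X__
tick 6: XX_XXXXXXXXX_XXXX_
tick 7: X_X_XXXXXXX_X_XX_X
count of X: 13

13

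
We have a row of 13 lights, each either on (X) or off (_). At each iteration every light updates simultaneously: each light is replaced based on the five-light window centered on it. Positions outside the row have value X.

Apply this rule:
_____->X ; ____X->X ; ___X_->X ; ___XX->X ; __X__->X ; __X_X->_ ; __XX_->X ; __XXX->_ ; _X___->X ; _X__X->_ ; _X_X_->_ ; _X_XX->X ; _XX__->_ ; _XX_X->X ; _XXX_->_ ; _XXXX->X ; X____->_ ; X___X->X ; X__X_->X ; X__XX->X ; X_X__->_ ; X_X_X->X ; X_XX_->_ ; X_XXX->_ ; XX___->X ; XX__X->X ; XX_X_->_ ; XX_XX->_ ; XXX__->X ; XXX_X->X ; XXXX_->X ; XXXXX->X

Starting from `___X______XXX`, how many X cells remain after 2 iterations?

iteration 1: XXXXX_XXXX_XX
iteration 2: XXXXX__XXX__X
count of X: 9

9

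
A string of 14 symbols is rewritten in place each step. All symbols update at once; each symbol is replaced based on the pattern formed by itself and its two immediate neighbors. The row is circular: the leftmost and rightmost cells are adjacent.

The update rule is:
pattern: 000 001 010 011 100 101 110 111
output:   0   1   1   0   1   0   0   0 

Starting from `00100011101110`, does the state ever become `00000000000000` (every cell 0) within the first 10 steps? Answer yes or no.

step 1: 01110100000001
step 2: 00000110000011
step 3: 10001001000100
step 4: 11011111101111
step 5: 00000000000000
all cells are 0 at step 5

yes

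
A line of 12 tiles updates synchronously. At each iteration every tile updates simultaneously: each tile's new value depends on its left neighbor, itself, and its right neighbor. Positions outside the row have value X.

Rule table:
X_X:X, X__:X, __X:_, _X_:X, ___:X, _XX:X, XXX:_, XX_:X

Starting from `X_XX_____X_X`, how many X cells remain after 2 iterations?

XXXXXXXX_XXX
_______XXX__
count of X: 3

3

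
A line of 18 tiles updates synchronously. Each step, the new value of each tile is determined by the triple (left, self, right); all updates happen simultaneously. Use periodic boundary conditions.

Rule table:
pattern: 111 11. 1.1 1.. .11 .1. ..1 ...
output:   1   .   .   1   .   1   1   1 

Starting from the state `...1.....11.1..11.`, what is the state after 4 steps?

1.1111.11111111111

111111111...111..1
11111111.111.1.11.
.111111...1..1....
1.1111.11111111111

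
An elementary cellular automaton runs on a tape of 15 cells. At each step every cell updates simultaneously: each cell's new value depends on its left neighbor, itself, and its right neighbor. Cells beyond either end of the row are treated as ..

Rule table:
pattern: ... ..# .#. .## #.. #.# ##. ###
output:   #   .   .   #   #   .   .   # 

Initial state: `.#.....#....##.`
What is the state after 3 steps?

step 1: ..####..###.#.#
step 2: #.###.#.##.....
step 3: ..##....#.#####

..##....#.#####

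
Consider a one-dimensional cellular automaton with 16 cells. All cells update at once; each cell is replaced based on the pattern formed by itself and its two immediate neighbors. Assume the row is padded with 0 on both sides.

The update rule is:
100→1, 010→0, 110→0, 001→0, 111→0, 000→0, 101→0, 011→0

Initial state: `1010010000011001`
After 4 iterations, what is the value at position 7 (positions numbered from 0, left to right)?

0001001000000100
0000100100000010
0000010010000001
0000001001000000
position 7 holds 0

0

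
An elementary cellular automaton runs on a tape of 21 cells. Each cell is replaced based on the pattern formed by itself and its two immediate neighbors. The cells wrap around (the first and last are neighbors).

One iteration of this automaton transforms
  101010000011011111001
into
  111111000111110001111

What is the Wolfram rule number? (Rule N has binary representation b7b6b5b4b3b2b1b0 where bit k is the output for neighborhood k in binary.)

position 14: 111 → 0  (bit 7 = 0)
position 0: 110 → 1  (bit 6 = 1)
position 1: 101 → 1  (bit 5 = 1)
position 5: 100 → 1  (bit 4 = 1)
position 10: 011 → 1  (bit 3 = 1)
position 2: 010 → 1  (bit 2 = 1)
position 9: 001 → 1  (bit 1 = 1)
position 6: 000 → 0  (bit 0 = 0)
bits b7..b0 = 01111110 = 126

126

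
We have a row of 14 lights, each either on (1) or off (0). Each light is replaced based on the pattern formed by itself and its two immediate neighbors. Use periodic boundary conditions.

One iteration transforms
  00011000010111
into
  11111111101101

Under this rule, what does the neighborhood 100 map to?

1

At position 0 the neighborhood is 100; the next row has 1 there.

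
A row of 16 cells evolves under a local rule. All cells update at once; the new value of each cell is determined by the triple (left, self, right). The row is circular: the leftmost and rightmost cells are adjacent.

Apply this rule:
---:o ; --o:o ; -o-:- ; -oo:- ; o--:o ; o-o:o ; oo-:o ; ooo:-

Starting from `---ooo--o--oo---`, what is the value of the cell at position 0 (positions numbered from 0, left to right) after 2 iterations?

ooo--ooo-oo-oooo
--ooo--oo-oo----
position 0 holds -

-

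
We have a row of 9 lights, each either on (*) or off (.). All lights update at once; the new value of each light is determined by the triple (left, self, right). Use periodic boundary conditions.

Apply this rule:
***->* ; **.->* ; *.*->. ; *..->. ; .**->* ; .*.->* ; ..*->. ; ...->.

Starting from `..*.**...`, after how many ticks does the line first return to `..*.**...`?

1

..*.**...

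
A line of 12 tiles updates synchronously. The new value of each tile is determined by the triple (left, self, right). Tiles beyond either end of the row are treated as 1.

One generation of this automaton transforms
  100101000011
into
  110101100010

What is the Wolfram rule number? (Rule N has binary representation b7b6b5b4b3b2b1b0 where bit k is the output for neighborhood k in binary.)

92

position 11: 111 → 0  (bit 7 = 0)
position 0: 110 → 1  (bit 6 = 1)
position 4: 101 → 0  (bit 5 = 0)
position 1: 100 → 1  (bit 4 = 1)
position 10: 011 → 1  (bit 3 = 1)
position 3: 010 → 1  (bit 2 = 1)
position 2: 001 → 0  (bit 1 = 0)
position 7: 000 → 0  (bit 0 = 0)
bits b7..b0 = 01011100 = 92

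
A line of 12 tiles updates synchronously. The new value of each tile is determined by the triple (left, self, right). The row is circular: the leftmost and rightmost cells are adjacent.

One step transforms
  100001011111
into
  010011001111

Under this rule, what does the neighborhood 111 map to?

At position 8 the neighborhood is 111; the next row has 1 there.

1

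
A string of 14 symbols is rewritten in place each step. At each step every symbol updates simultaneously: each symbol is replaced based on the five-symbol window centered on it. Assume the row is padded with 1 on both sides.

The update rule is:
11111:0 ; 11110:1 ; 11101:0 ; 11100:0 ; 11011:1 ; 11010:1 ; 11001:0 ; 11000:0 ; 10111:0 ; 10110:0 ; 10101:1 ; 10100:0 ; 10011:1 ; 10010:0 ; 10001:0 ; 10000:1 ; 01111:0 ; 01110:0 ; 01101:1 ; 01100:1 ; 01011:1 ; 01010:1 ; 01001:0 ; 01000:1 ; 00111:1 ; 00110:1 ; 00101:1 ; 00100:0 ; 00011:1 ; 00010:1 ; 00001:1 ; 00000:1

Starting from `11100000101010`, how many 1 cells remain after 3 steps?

01001111111111
10011000000000
00111011111111
count of 1: 11

11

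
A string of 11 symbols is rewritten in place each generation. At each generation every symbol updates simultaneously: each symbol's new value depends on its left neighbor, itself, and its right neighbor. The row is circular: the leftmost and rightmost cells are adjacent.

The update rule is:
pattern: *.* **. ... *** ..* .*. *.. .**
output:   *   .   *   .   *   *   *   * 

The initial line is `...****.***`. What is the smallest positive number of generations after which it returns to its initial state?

****...**..
*...****.**
.****...**.
**...****.*
..****...**
***...****.
*..****...*
.***...****
**..****...
*.***...***
.**..****..
**.***...**
..**..****.
***.***...*
...**..****
****.***...
*...**..***
.****.***..
**...**..**
..****.***.
***...**..*
...****.***

22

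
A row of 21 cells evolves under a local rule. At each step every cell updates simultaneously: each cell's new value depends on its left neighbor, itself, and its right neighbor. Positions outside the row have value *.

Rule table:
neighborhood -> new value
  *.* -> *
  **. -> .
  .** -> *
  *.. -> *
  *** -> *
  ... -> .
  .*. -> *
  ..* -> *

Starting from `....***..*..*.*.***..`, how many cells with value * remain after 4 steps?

19

step 1: *..***.***********.**
step 2: .****.***********.***
step 3: ****.***********.****
step 4: ***.***********.*****
count of *: 19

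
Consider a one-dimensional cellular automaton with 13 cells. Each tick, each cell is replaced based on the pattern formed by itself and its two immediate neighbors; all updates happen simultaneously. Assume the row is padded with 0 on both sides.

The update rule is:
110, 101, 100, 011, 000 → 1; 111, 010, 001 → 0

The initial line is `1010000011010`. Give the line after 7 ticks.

0011111110101

0101111011101
0011001110110
1011101011111
0110110110001
0111111111100
0100000000111
0011111110101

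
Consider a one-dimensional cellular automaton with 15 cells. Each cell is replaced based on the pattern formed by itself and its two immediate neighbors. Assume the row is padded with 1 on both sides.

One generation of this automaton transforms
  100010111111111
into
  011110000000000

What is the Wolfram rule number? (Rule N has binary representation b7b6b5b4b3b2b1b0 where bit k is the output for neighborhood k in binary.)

position 7: 111 → 0  (bit 7 = 0)
position 0: 110 → 0  (bit 6 = 0)
position 5: 101 → 0  (bit 5 = 0)
position 1: 100 → 1  (bit 4 = 1)
position 6: 011 → 0  (bit 3 = 0)
position 4: 010 → 1  (bit 2 = 1)
position 3: 001 → 1  (bit 1 = 1)
position 2: 000 → 1  (bit 0 = 1)
bits b7..b0 = 00010111 = 23

23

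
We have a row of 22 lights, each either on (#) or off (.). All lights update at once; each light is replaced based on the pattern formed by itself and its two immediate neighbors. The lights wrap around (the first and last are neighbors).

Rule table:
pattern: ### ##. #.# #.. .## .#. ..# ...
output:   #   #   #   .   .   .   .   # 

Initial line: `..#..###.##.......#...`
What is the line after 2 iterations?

#.###..###.#.####.#..#

#.....###.#.#####...##
#.###..###.#.####.#..#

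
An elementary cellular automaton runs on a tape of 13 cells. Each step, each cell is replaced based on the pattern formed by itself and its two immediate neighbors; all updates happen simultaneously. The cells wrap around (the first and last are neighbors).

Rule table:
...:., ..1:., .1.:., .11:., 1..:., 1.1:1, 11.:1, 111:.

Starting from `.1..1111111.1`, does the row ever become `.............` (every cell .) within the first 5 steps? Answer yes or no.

step 1: 1.........11.
step 2: ...........11
step 3: ............1
step 4: .............
all cells are . at step 4

yes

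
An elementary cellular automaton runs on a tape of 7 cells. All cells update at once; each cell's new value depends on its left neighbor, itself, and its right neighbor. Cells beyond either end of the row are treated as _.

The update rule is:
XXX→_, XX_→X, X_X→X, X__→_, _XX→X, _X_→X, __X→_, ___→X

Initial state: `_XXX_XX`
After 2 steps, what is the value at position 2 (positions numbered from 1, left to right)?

X

_X_XXXX
_XXX__X
position 2 holds X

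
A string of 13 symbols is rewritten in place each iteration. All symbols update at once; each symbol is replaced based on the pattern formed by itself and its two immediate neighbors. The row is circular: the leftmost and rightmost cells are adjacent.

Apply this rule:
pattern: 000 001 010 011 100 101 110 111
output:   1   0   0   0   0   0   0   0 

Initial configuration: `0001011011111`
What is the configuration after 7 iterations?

0100000000000

iteration 1: 0100000000000
iteration 2: 0001111111111
iteration 3: 0100000000000  (repeats iteration 1; period 2)
iteration 7: 0100000000000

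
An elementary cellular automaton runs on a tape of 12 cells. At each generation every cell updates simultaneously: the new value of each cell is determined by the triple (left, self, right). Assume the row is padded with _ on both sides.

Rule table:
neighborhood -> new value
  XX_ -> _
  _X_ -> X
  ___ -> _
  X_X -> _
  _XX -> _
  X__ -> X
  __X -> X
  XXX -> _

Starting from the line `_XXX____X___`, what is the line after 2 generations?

X___X__XXX__
XX_XXXX___X_

XX_XXXX___X_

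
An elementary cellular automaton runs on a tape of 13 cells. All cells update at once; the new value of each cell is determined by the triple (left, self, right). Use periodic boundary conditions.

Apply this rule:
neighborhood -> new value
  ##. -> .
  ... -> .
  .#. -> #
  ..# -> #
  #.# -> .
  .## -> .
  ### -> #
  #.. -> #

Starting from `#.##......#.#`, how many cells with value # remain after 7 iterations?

iteration 1: ....#....##..
iteration 2: ...###..#..#.
iteration 3: ..#.#.#######
iteration 4: ###.#..#####.
iteration 5: .#..###.###..
iteration 6: ####.#...#.#.
iteration 7: .##..##.##.#.
count of #: 7

7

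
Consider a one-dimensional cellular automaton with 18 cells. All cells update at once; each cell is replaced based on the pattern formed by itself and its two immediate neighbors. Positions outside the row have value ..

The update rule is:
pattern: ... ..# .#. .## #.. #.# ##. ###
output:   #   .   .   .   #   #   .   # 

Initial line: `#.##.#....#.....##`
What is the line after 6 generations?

.#..#.###..####...
..#..#.#.#..##.###
#..#..#.#.#...#.#.
.#..#..#.#.##..#.#
..#..#..#.#..#..#.
#..#..#..#.#..#..#

#..#..#..#.#..#..#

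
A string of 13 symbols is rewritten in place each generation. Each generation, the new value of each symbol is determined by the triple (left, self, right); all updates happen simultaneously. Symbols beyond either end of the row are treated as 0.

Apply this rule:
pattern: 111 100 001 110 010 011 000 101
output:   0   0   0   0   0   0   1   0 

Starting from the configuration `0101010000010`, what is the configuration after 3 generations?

0000000111000

0000000111000
1111110000011
0000000111000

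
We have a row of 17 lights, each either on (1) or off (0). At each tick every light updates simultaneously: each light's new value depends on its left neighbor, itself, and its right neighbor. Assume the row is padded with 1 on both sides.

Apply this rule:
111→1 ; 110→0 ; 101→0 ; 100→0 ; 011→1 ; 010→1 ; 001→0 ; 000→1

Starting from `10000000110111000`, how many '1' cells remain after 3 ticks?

tick 1: 00111110100110010
tick 2: 00111100100100010
tick 3: 00111000100101010
count of 1: 7

7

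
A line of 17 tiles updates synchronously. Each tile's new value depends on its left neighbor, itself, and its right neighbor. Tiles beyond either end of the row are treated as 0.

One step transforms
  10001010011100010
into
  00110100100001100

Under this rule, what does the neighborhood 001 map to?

At position 3 the neighborhood is 001; the next row has 1 there.

1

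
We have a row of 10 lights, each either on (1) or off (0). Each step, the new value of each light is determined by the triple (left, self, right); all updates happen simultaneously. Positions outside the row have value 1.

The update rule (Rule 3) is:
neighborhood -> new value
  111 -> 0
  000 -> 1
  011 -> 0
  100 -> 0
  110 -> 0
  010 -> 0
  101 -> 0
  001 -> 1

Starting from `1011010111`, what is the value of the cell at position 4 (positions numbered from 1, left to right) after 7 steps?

step 1: 0000000000
step 2: 0111111111
step 3: 0000000000  (repeats step 1; period 2)
step 7: 0000000000
position 4 holds 0

0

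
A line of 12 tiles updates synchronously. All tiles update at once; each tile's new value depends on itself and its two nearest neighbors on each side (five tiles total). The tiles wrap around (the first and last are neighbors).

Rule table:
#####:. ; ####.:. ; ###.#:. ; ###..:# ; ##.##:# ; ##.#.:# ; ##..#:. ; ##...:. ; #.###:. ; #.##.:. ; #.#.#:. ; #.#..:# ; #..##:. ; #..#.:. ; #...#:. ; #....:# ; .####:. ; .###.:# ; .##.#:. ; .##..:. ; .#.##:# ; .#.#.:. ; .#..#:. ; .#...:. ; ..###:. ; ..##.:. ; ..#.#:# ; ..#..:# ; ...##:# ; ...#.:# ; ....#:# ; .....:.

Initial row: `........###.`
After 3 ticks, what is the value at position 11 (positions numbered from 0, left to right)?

tick 1: #.....##.##.
tick 2: #.#.##..#..#
tick 3: .#.#....#...
position 11 holds .

.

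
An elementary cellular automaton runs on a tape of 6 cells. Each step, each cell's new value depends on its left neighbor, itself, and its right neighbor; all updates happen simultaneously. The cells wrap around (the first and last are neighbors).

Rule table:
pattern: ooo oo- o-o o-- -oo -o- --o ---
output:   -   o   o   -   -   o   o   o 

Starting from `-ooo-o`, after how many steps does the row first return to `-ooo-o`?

15

step 1: o--ooo
step 2: o-o---
step 3: ooo-oo
step 4: --oo--
step 5: oo-o-o
step 6: -oooo-
step 7: o---o-
step 8: o-oooo
step 9: oo----
step 10: -o-ooo
step 11: ooo--o
step 12: --o-o-
step 13: ooooo-
step 14: ----oo
step 15: -ooo-o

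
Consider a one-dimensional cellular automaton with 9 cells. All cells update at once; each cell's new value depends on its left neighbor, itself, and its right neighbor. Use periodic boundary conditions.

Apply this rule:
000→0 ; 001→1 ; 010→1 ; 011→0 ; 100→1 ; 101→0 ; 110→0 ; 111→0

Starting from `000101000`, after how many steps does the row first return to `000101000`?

4

step 1: 001101100
step 2: 010000010
step 3: 111000111
step 4: 000101000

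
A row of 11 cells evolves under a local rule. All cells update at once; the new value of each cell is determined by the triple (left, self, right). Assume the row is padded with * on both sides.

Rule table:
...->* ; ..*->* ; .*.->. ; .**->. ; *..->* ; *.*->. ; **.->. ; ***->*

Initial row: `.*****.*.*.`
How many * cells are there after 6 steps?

8

..***......
**.*.******
*.....*****
.*****.****
..***...***
**.*.***.**
count of *: 8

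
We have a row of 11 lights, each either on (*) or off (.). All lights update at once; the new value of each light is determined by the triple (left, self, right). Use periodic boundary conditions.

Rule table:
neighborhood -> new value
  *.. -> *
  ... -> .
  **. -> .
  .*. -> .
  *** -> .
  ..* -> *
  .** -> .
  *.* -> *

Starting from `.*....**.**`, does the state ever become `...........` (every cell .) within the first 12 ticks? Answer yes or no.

*.*..*..*..
.*.**.**.**
*.*..*..*..  (repeats tick 1; period 2)
tick 12: .*.**.**.**
tick 12 is .*.**.**.**, still not uniform .

no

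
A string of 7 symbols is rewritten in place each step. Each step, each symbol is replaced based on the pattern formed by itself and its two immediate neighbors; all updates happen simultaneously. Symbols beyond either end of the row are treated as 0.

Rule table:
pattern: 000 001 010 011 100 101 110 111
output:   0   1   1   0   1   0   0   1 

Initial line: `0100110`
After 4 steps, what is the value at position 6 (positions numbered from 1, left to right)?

1

1111001
0110111
1000010
1100111
position 6 holds 1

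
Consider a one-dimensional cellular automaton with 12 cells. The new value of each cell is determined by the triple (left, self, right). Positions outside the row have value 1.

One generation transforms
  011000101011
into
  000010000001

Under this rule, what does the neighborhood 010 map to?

At position 6 the neighborhood is 010; the next row has 0 there.

0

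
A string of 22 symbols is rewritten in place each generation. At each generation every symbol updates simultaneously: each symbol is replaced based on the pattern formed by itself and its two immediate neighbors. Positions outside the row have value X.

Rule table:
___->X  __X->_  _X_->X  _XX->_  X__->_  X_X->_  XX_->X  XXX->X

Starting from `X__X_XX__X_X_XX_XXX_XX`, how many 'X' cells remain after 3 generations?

X__X__X__X_X__X__XX__X
X__X__X__X_X__X___X___
X__X__X__X_X__X_X_X_X_
count of X: 9

9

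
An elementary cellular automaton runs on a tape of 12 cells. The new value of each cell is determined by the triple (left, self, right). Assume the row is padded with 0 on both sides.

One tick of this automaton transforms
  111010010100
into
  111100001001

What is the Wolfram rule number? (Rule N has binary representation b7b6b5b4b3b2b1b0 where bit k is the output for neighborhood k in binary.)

233

position 1: 111 → 1  (bit 7 = 1)
position 2: 110 → 1  (bit 6 = 1)
position 3: 101 → 1  (bit 5 = 1)
position 5: 100 → 0  (bit 4 = 0)
position 0: 011 → 1  (bit 3 = 1)
position 4: 010 → 0  (bit 2 = 0)
position 6: 001 → 0  (bit 1 = 0)
position 11: 000 → 1  (bit 0 = 1)
bits b7..b0 = 11101001 = 233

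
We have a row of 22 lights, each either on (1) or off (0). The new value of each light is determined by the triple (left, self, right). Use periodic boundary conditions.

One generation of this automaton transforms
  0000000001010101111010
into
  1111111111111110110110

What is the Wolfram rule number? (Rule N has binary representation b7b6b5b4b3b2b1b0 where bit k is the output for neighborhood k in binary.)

position 16: 111 → 1  (bit 7 = 1)
position 18: 110 → 0  (bit 6 = 0)
position 10: 101 → 1  (bit 5 = 1)
position 21: 100 → 0  (bit 4 = 0)
position 15: 011 → 0  (bit 3 = 0)
position 9: 010 → 1  (bit 2 = 1)
position 8: 001 → 1  (bit 1 = 1)
position 0: 000 → 1  (bit 0 = 1)
bits b7..b0 = 10100111 = 167

167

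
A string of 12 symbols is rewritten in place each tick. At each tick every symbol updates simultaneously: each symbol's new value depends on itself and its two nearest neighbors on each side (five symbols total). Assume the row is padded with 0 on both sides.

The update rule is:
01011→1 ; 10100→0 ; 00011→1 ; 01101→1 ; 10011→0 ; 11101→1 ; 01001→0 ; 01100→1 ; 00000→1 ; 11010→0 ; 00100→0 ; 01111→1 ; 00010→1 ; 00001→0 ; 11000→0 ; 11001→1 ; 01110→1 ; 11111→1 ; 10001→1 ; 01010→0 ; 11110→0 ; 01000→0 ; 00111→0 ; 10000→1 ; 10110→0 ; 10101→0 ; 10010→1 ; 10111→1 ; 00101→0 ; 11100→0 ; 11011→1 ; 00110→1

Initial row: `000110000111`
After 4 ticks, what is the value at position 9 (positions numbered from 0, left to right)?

1

101110101010
011110000000
101000111111
000011011100
position 9 holds 1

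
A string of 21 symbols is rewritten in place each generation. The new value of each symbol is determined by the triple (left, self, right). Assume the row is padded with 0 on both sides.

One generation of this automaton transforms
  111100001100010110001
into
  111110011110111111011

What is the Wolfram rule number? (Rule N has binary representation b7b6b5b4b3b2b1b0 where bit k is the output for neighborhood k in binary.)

position 1: 111 → 1  (bit 7 = 1)
position 3: 110 → 1  (bit 6 = 1)
position 14: 101 → 1  (bit 5 = 1)
position 4: 100 → 1  (bit 4 = 1)
position 0: 011 → 1  (bit 3 = 1)
position 13: 010 → 1  (bit 2 = 1)
position 7: 001 → 1  (bit 1 = 1)
position 5: 000 → 0  (bit 0 = 0)
bits b7..b0 = 11111110 = 254

254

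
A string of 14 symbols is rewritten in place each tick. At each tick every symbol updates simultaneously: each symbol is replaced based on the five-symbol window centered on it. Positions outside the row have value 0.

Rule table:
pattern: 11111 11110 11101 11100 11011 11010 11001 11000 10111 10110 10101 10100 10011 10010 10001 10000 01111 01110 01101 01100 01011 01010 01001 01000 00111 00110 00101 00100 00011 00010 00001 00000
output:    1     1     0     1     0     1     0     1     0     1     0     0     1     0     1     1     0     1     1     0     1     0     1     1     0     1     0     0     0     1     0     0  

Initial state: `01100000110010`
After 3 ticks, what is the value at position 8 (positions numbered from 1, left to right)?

0

01011000100001
10110111011010
01110010011101
position 8 holds 0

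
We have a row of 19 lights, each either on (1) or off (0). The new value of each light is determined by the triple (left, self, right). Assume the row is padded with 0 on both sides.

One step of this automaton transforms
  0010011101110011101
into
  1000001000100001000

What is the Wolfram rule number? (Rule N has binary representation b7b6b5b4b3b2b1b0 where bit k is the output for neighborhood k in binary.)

129

position 6: 111 → 1  (bit 7 = 1)
position 7: 110 → 0  (bit 6 = 0)
position 8: 101 → 0  (bit 5 = 0)
position 3: 100 → 0  (bit 4 = 0)
position 5: 011 → 0  (bit 3 = 0)
position 2: 010 → 0  (bit 2 = 0)
position 1: 001 → 0  (bit 1 = 0)
position 0: 000 → 1  (bit 0 = 1)
bits b7..b0 = 10000001 = 129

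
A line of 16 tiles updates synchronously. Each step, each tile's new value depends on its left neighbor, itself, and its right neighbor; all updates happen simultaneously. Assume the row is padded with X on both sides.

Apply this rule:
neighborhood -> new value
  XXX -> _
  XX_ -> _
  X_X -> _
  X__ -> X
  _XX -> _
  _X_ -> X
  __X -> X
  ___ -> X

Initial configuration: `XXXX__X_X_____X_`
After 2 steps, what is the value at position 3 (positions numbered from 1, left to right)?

step 1: ____XXX_XXXXXXX_
step 2: XXXX____________
position 3 holds X

X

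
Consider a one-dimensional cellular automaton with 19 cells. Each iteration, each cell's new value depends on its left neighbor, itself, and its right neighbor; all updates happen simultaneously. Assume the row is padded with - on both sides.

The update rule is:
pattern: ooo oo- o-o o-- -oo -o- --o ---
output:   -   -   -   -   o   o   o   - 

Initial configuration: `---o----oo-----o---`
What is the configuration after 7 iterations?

o-o-----oo---------

--oo---oo-----oo---
-oo---oo-----oo----
oo---oo-----oo-----
o---oo-----oo------
o--oo-----oo-------
o-oo-----oo--------
o-o-----oo---------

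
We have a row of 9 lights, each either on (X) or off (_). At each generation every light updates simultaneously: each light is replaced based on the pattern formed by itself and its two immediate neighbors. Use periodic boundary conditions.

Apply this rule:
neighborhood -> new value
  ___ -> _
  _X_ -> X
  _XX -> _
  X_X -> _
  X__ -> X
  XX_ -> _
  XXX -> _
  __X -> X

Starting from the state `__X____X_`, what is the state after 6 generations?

_XX____XX

generation 1: _XXX__XXX
generation 2: ____XX___
generation 3: ___X__X__
generation 4: __XXXXXX_
generation 5: _X______X
generation 6: _XX____XX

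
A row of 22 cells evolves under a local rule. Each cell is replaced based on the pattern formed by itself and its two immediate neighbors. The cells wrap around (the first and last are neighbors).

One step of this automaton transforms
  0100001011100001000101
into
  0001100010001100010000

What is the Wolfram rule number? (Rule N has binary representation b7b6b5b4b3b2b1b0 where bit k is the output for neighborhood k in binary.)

position 9: 111 → 0  (bit 7 = 0)
position 10: 110 → 0  (bit 6 = 0)
position 0: 101 → 0  (bit 5 = 0)
position 2: 100 → 0  (bit 4 = 0)
position 8: 011 → 1  (bit 3 = 1)
position 1: 010 → 0  (bit 2 = 0)
position 5: 001 → 0  (bit 1 = 0)
position 3: 000 → 1  (bit 0 = 1)
bits b7..b0 = 00001001 = 9

9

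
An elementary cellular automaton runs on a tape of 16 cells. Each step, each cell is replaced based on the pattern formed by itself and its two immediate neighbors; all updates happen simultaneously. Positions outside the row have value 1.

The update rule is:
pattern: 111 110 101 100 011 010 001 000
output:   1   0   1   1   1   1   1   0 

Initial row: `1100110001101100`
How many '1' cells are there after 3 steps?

13

step 1: 1011101011011011
step 2: 0111011110110111
step 3: 1110111101101111
count of 1: 13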